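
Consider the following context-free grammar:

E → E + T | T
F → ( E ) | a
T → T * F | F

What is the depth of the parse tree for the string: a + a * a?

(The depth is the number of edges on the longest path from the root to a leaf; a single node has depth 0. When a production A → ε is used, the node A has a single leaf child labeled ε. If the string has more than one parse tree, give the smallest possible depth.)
The grammar is unambiguous; the parse tree of a + a * a is:
E → E + T at the root (depth 0).
  Left E (depth 1) → T (2) → F (3) → a (4).
  Right T (depth 1) → T * F; that T (2) → F (3) → a (4); F (2) → a (3).
The longest root-to-leaf paths have 4 edges.
Depth = 4.

Final answer: 4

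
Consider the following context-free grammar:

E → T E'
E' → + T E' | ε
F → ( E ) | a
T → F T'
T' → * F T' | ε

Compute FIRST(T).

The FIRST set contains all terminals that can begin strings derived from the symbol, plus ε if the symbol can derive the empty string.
FIRST(F): F → ( E ) contributes '(' and F → a contributes 'a', so FIRST(F) = {(, a}. F is not nullable.
FIRST(T): T → F T' begins with F, and F is not nullable, so FIRST(T) = FIRST(F) = {(, a}.

Final answer: {(, a}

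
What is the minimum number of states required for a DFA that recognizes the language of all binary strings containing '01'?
Language: binary strings containing '01'
Lower bound (Myhill–Nerode): the prefixes ε, 0, 01 are pairwise distinguishable:
  ε vs 01: suffix ε distinguishes them (ε is rejected, 01 is accepted)
  0 vs 01: suffix ε distinguishes them (0 is rejected, 01 is accepted)
  ε vs 0: suffix 1 distinguishes them (ε·1 = 1 is rejected, 0·1 = 01 is accepted)
So any DFA needs at least 3 states.
Upper bound: a DFA with 3 states exists (one state per class above: 'no progress', 'last symbol 0', and 'seen 01' (accepting sink)).
Minimum states: 3

Final answer: 3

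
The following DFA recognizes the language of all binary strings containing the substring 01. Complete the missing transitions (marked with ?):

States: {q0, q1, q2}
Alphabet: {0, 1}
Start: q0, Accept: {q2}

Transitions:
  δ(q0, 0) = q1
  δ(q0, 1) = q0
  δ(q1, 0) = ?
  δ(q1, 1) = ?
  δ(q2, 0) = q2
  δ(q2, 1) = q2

What each state remembers (consistent with the given transitions and accept states):
  q0: 01 not seen yet and the last symbol was not 0
  q1: 01 not seen yet and the last symbol was 0
  q2: the substring 01 has already been seen
Filling in the missing entries:
  δ(q1, 0): in q1 (01 not seen yet and the last symbol was 0), after reading 0 we have: 01 not seen yet and the last symbol was 0 → q1
  δ(q1, 1): in q1 (01 not seen yet and the last symbol was 0), after reading 1 we have: the substring 01 has already been seen → q2

Final answer: δ(q1, 0) = q1; δ(q1, 1) = q2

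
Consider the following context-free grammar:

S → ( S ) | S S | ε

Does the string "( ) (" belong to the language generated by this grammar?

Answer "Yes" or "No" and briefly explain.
Each production adds parentheses only in matched pairs (S → ( S )) or none at all, so every derived string has equally many '(' and ')'. The string ( ) ( has two '(' and one ')', so it cannot be derived.

Final answer: No - no valid derivation exists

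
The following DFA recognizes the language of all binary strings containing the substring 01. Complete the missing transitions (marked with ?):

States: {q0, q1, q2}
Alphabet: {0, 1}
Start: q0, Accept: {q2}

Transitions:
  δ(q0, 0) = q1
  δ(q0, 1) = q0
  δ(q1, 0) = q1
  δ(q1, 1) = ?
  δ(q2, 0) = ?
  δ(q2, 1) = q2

What each state remembers (consistent with the given transitions and accept states):
  q0: 01 not seen yet and the last symbol was not 0
  q1: 01 not seen yet and the last symbol was 0
  q2: the substring 01 has already been seen
Filling in the missing entries:
  δ(q1, 1): in q1 (01 not seen yet and the last symbol was 0), after reading 1 we have: the substring 01 has already been seen → q2
  δ(q2, 0): in q2 (the substring 01 has already been seen), after reading 0 we have: the substring 01 has already been seen → q2

Final answer: δ(q1, 1) = q2; δ(q2, 0) = q2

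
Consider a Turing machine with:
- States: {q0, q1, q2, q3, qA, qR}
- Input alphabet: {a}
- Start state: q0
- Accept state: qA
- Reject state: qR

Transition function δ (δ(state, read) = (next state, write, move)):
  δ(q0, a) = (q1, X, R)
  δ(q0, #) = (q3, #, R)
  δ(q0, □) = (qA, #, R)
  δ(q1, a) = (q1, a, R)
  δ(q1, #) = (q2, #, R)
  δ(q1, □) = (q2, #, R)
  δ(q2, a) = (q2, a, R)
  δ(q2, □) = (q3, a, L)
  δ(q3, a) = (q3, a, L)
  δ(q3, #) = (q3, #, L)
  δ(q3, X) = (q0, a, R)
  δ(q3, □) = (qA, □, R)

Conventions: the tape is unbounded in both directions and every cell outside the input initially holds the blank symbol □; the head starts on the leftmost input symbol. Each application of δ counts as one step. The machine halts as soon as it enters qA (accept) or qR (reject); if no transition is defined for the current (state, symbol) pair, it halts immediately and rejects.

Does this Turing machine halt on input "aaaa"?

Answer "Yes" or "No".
Trace (configuration after each step, as tape_left[state]tape_right with head position):
Step 0: [q0]aaaa (head at position 0)
Step 1: X[q1]aaa (head 1)
Step 2: Xa[q1]aa (head 2)
Step 3: Xaa[q1]a (head 3)
Step 4: Xaaa[q1]□ (head 4)
Step 5: Xaaa#[q2]□ (head 5)
Step 6: Xaaa[q3]#a (head 4)
Step 7: Xaa[q3]a#a (head 3)
Step 8: Xa[q3]aa#a (head 2)
Step 9: X[q3]aaa#a (head 1)
Step 10: [q3]Xaaa#a (head 0)
Step 11: a[q0]aaa#a (head 1)
Step 12: aX[q1]aa#a (head 2)
Step 13: aXa[q1]a#a (head 3)
Step 14: aXaa[q1]#a (head 4)
Step 15: aXaa#[q2]a (head 5)
Step 16: aXaa#a[q2]□ (head 6)
Step 17: aXaa#[q3]aa (head 5)
Step 18: aXaa[q3]#aa (head 4)
Step 19: aXa[q3]a#aa (head 3)
Step 20: aX[q3]aa#aa (head 2)
Step 21: a[q3]Xaa#aa (head 1)
Step 22: aa[q0]aa#aa (head 2)
Step 23: aaX[q1]a#aa (head 3)
Step 24: aaXa[q1]#aa (head 4)
Step 25: aaXa#[q2]aa (head 5)
Step 26: aaXa#a[q2]a (head 6)
Step 27: aaXa#aa[q2]□ (head 7)
Step 28: aaXa#a[q3]aa (head 6)
Step 29: aaXa#[q3]aaa (head 5)
Step 30: aaXa[q3]#aaa (head 4)
Step 31: aaX[q3]a#aaa (head 3)
Step 32: aa[q3]Xa#aaa (head 2)
Step 33: aaa[q0]a#aaa (head 3)
Step 34: aaaX[q1]#aaa (head 4)
Step 35: aaaX#[q2]aaa (head 5)
Step 36: aaaX#a[q2]aa (head 6)
Step 37: aaaX#aa[q2]a (head 7)
Step 38: aaaX#aaa[q2]□ (head 8)
Step 39: aaaX#aa[q3]aa (head 7)
Step 40: aaaX#a[q3]aaa (head 6)
Step 41: aaaX#[q3]aaaa (head 5)
Step 42: aaaX[q3]#aaaa (head 4)
Step 43: aaa[q3]X#aaaa (head 3)
Step 44: aaaa[q0]#aaaa (head 4)
Step 45: aaaa#[q3]aaaa (head 5)
Step 46: aaaa[q3]#aaaa (head 4)
Step 47: aaa[q3]a#aaaa (head 3)
Step 48: aa[q3]aa#aaaa (head 2)
Step 49: a[q3]aaa#aaaa (head 1)
Step 50: [q3]aaaa#aaaa (head 0)
Step 51: [q3]□aaaa#aaaa (head -1)
Step 52: □[qA]aaaa#aaaa (head 0)
The machine is in qA, so it halts and accepts.
It halts after 52 steps.

Final answer: Yes - halts after 52 steps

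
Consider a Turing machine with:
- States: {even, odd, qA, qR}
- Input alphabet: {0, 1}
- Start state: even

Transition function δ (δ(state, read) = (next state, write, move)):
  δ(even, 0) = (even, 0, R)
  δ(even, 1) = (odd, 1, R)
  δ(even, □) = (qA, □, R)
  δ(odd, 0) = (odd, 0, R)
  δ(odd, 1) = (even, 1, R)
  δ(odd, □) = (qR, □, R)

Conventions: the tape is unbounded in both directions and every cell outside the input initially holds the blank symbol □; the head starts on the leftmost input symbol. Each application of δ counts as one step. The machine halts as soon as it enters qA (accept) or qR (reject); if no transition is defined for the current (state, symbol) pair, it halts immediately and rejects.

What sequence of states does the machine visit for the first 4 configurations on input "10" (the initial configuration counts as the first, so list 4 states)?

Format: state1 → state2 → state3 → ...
Step 0: [even]10 (head at position 0)
Step 1: δ(even, 1) = (odd, 1, R)  ⊢  1[odd]0 (head at position 1)
Step 2: δ(odd, 0) = (odd, 0, R)  ⊢  10[odd]□ (head at position 2)
Step 3: δ(odd, □) = (qR, □, R)  ⊢  10□[qR]□ (head at position 3)
Reading off the states of these 4 configurations: even → odd → odd → qR

Final answer: even → odd → odd → qR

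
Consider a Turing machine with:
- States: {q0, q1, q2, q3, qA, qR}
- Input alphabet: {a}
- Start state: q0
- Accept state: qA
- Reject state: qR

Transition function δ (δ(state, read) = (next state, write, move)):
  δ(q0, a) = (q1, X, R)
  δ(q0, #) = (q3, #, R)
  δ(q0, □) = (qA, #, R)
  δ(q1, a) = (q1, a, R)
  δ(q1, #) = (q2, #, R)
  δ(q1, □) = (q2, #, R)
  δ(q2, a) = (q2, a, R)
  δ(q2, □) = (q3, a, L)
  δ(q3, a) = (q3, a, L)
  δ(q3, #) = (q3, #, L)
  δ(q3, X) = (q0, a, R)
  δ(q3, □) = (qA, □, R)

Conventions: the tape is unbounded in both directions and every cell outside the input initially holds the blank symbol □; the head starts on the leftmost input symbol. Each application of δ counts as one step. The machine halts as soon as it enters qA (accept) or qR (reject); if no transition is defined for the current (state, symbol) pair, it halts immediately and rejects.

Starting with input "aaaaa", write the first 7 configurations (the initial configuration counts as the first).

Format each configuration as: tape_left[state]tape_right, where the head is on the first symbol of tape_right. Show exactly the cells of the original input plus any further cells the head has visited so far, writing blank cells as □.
Step 0: [q0]aaaaa (head at position 0)
Step 1: δ(q0, a) = (q1, X, R)  ⊢  X[q1]aaaa (head at position 1)
Step 2: δ(q1, a) = (q1, a, R)  ⊢  Xa[q1]aaa (head at position 2)
Step 3: δ(q1, a) = (q1, a, R)  ⊢  Xaa[q1]aa (head at position 3)
Step 4: δ(q1, a) = (q1, a, R)  ⊢  Xaaa[q1]a (head at position 4)
Step 5: δ(q1, a) = (q1, a, R)  ⊢  Xaaaa[q1]□ (head at position 5)
Step 6: δ(q1, □) = (q2, #, R)  ⊢  Xaaaa#[q2]□ (head at position 6)

Final answer: [q0]aaaaa ⊢ X[q1]aaaa ⊢ Xa[q1]aaa ⊢ Xaa[q1]aa ⊢ Xaaa[q1]a ⊢ Xaaaa[q1]□ ⊢ Xaaaa#[q2]□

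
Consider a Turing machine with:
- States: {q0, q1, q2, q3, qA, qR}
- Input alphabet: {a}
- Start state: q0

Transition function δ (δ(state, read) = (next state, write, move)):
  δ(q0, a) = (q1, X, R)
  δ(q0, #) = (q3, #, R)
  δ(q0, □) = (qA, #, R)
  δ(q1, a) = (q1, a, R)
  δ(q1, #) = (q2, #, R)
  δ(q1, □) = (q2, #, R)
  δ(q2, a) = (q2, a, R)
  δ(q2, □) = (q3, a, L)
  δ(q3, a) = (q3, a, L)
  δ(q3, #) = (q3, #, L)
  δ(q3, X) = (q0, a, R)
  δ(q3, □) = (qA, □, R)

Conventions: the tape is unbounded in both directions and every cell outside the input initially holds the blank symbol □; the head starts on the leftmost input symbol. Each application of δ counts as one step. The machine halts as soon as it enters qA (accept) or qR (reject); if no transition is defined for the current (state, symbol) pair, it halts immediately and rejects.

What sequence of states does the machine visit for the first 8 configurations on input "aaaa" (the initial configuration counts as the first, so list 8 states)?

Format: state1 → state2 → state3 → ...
Step 0: [q0]aaaa (head at position 0)
Step 1: δ(q0, a) = (q1, X, R)  ⊢  X[q1]aaa (head at position 1)
Step 2: δ(q1, a) = (q1, a, R)  ⊢  Xa[q1]aa (head at position 2)
Step 3: δ(q1, a) = (q1, a, R)  ⊢  Xaa[q1]a (head at position 3)
Step 4: δ(q1, a) = (q1, a, R)  ⊢  Xaaa[q1]□ (head at position 4)
Step 5: δ(q1, □) = (q2, #, R)  ⊢  Xaaa#[q2]□ (head at position 5)
Step 6: δ(q2, □) = (q3, a, L)  ⊢  Xaaa[q3]#a (head at position 4)
Step 7: δ(q3, #) = (q3, #, L)  ⊢  Xaa[q3]a#a (head at position 3)
Reading off the states of these 8 configurations: q0 → q1 → q1 → q1 → q1 → q2 → q3 → q3

Final answer: q0 → q1 → q1 → q1 → q1 → q2 → q3 → q3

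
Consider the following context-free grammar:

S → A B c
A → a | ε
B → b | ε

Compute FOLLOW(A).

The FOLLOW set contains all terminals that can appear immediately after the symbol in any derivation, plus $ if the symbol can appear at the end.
A occurs in S → A B c followed by B c. Add FIRST(B) minus ε = {b}; B is nullable (B → ε), so what follows B can also follow A: the terminal c. FOLLOW(A) = {b, c}.

Final answer: {b, c}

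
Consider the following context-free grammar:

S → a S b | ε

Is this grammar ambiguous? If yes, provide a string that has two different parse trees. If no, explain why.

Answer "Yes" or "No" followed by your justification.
At every step exactly one production applies: if the remaining string to generate is non-empty it starts with a and ends with b, forcing S → a S b; if it is empty, S → ε is forced. Hence each string a^n b^n has exactly one derivation (S → a S b applied n times, then S → ε) and one parse tree.

Final answer: No - the grammar is unambiguous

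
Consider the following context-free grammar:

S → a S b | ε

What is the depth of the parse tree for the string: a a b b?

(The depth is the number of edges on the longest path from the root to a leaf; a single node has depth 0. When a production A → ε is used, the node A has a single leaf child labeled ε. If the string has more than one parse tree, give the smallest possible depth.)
The only parse tree applies S → a S b 2 times (once per matching a…b pair) and then S → ε.
The S nodes sit at depths 0, 1, …, 2; the innermost S (depth 2) has the single child ε at depth 3.
The terminal leaves a, b are at depths 1..2, so the longest root-to-leaf path is S → S → … → S → ε with 3 edges.
Depth = 3.

Final answer: 3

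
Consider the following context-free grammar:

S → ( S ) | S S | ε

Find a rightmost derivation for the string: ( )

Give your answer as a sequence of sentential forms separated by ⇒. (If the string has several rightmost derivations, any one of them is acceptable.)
Start with S.
Step 1: the rightmost non-terminal is S; apply S → ( S ):  ( S )
Step 2: the rightmost non-terminal is S; apply S → ε:  ( )

Final answer: S ⇒ ( S ) ⇒ ( )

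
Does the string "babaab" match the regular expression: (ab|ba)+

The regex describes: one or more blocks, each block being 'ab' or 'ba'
Yes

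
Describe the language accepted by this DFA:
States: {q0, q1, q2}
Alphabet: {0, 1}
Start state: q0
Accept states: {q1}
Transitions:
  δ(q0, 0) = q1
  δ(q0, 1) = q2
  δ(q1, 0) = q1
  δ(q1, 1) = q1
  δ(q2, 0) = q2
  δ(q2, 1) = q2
Analyzing the DFA structure:
Start state: q0
Accept states: {q1}
Interpreting what each state remembers (checking against the transitions):
  q0: nothing has been read yet
  q1: the first symbol was 0
  q2: the first symbol was 1 (trap state)
  δ(q0, 0): in q0 (nothing has been read yet), after reading 0 we have: the first symbol was 0 → q1
  δ(q0, 1): in q0 (nothing has been read yet), after reading 1 we have: the first symbol was 1 (trap state) → q2
  δ(q1, 0): in q1 (the first symbol was 0), after reading 0 we have: the first symbol was 0 → q1
  δ(q1, 1): in q1 (the first symbol was 0), after reading 1 we have: the first symbol was 0 → q1
  δ(q2, 0): in q2 (the first symbol was 1 (trap state)), after reading 0 we have: the first symbol was 1 (trap state) → q2
  δ(q2, 1): in q2 (the first symbol was 1 (trap state)), after reading 1 we have: the first symbol was 1 (trap state) → q2
A string is accepted iff it ends in {q1}, i.e. the first symbol was 0.
Language: All binary strings starting with 0

Final answer: All binary strings starting with 0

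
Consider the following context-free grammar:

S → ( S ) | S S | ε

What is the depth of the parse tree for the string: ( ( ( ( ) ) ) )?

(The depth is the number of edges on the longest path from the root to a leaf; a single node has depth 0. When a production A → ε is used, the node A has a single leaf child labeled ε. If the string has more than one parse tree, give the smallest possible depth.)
The string is 4 nested pairs. The shallowest parse tree applies S → ( S ) 4 times (one node per nested pair, each a child of the previous) and then S → ε in the middle.
S nodes at depths 0..4, ε leaf at depth 5; parentheses leaves are at depths 1..4.
(Using S → S S with an S → ε child anywhere only adds levels, so it cannot give a shallower tree.)
Depth = 5.

Final answer: 5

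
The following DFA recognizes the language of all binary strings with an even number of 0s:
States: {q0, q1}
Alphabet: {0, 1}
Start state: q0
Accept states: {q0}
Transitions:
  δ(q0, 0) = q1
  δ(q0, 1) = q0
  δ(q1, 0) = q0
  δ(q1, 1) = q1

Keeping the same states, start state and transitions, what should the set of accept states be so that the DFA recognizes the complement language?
The DFA is complete (every state has a transition on every symbol), so the complement
is recognized by the same DFA with accepting and non-accepting states swapped.
Original accept states: {q0}
Complement accept states = All states - Original accept states
= {q0, q1} - {q0}
= {q1}
Complement language: strings with an ODD number of 0s

Final answer: {q1}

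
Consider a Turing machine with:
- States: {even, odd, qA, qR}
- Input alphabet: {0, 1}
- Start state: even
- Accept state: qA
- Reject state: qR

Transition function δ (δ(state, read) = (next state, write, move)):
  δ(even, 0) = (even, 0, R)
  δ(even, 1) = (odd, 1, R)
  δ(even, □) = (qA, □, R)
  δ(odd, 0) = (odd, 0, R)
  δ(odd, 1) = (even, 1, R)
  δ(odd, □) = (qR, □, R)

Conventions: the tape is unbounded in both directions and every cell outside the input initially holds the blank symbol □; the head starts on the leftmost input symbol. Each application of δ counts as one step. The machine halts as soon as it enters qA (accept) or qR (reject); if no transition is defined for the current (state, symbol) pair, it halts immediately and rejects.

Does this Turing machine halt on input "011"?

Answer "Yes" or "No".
Step 0: [even]011 (head at position 0)
Step 1: δ(even, 0) = (even, 0, R)  ⊢  0[even]11 (head at position 1)
Step 2: δ(even, 1) = (odd, 1, R)  ⊢  01[odd]1 (head at position 2)
Step 3: δ(odd, 1) = (even, 1, R)  ⊢  011[even]□ (head at position 3)
Step 4: δ(even, □) = (qA, □, R)  ⊢  011□[qA]□ (head at position 4)
The machine is in qA, so it halts and accepts.
It halts after 4 steps.

Final answer: Yes - halts after 4 steps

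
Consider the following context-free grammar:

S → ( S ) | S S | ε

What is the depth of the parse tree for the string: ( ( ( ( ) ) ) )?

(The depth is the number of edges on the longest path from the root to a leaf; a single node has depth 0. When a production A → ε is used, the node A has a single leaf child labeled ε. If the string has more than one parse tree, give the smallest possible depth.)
The string is 4 nested pairs. The shallowest parse tree applies S → ( S ) 4 times (one node per nested pair, each a child of the previous) and then S → ε in the middle.
S nodes at depths 0..4, ε leaf at depth 5; parentheses leaves are at depths 1..4.
(Using S → S S with an S → ε child anywhere only adds levels, so it cannot give a shallower tree.)
Depth = 5.

Final answer: 5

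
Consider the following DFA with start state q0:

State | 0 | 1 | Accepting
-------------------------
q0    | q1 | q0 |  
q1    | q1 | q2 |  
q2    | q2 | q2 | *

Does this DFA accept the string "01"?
Start in q0.
Read '0': q0 → q1
Read '1': q1 → q2
Final state q2 is accepting, so the string is accepted.

Final answer: Yes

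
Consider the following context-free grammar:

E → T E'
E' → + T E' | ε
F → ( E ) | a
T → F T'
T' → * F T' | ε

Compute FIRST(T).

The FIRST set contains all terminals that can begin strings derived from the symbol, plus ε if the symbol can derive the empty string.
FIRST(F): F → ( E ) contributes '(' and F → a contributes 'a', so FIRST(F) = {(, a}. F is not nullable.
FIRST(T): T → F T' begins with F, and F is not nullable, so FIRST(T) = FIRST(F) = {(, a}.

Final answer: {(, a}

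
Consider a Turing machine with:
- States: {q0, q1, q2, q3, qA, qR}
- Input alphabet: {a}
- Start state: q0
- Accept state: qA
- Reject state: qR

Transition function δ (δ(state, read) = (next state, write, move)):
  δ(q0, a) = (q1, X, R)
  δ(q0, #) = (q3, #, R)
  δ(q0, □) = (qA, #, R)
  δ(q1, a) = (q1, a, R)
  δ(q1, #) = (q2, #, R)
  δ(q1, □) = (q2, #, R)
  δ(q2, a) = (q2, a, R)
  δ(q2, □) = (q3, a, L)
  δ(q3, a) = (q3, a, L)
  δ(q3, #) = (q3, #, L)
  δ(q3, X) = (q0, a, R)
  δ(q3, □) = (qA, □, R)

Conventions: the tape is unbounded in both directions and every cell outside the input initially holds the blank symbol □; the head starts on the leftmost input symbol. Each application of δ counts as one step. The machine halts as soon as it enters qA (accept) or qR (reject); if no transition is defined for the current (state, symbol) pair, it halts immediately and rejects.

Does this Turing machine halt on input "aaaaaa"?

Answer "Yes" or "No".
Trace (configuration after each step, as tape_left[state]tape_right with head position):
Step 0: [q0]aaaaaa (head at position 0)
Step 1: X[q1]aaaaa (head 1)
Step 2: Xa[q1]aaaa (head 2)
Step 3: Xaa[q1]aaa (head 3)
Step 4: Xaaa[q1]aa (head 4)
Step 5: Xaaaa[q1]a (head 5)
Step 6: Xaaaaa[q1]□ (head 6)
Step 7: Xaaaaa#[q2]□ (head 7)
Step 8: Xaaaaa[q3]#a (head 6)
Step 9: Xaaaa[q3]a#a (head 5)
Step 10: Xaaa[q3]aa#a (head 4)
Step 11: Xaa[q3]aaa#a (head 3)
Step 12: Xa[q3]aaaa#a (head 2)
Step 13: X[q3]aaaaa#a (head 1)
Step 14: [q3]Xaaaaa#a (head 0)
Step 15: a[q0]aaaaa#a (head 1)
Step 16: aX[q1]aaaa#a (head 2)
Step 17: aXa[q1]aaa#a (head 3)
Step 18: aXaa[q1]aa#a (head 4)
Step 19: aXaaa[q1]a#a (head 5)
Step 20: aXaaaa[q1]#a (head 6)
Step 21: aXaaaa#[q2]a (head 7)
Step 22: aXaaaa#a[q2]□ (head 8)
Step 23: aXaaaa#[q3]aa (head 7)
Step 24: aXaaaa[q3]#aa (head 6)
Step 25: aXaaa[q3]a#aa (head 5)
Step 26: aXaa[q3]aa#aa (head 4)
Step 27: aXa[q3]aaa#aa (head 3)
Step 28: aX[q3]aaaa#aa (head 2)
Step 29: a[q3]Xaaaa#aa (head 1)
Step 30: aa[q0]aaaa#aa (head 2)
Step 31: aaX[q1]aaa#aa (head 3)
Step 32: aaXa[q1]aa#aa (head 4)
Step 33: aaXaa[q1]a#aa (head 5)
Step 34: aaXaaa[q1]#aa (head 6)
Step 35: aaXaaa#[q2]aa (head 7)
Step 36: aaXaaa#a[q2]a (head 8)
Step 37: aaXaaa#aa[q2]□ (head 9)
Step 38: aaXaaa#a[q3]aa (head 8)
Step 39: aaXaaa#[q3]aaa (head 7)
Step 40: aaXaaa[q3]#aaa (head 6)
Step 41: aaXaa[q3]a#aaa (head 5)
Step 42: aaXa[q3]aa#aaa (head 4)
Step 43: aaX[q3]aaa#aaa (head 3)
Step 44: aa[q3]Xaaa#aaa (head 2)
Step 45: aaa[q0]aaa#aaa (head 3)
Step 46: aaaX[q1]aa#aaa (head 4)
Step 47: aaaXa[q1]a#aaa (head 5)
Step 48: aaaXaa[q1]#aaa (head 6)
Step 49: aaaXaa#[q2]aaa (head 7)
Step 50: aaaXaa#a[q2]aa (head 8)
Step 51: aaaXaa#aa[q2]a (head 9)
Step 52: aaaXaa#aaa[q2]□ (head 10)
Step 53: aaaXaa#aa[q3]aa (head 9)
Step 54: aaaXaa#a[q3]aaa (head 8)
Step 55: aaaXaa#[q3]aaaa (head 7)
Step 56: aaaXaa[q3]#aaaa (head 6)
Step 57: aaaXa[q3]a#aaaa (head 5)
Step 58: aaaX[q3]aa#aaaa (head 4)
Step 59: aaa[q3]Xaa#aaaa (head 3)
Step 60: aaaa[q0]aa#aaaa (head 4)
Step 61: aaaaX[q1]a#aaaa (head 5)
Step 62: aaaaXa[q1]#aaaa (head 6)
Step 63: aaaaXa#[q2]aaaa (head 7)
Step 64: aaaaXa#a[q2]aaa (head 8)
Step 65: aaaaXa#aa[q2]aa (head 9)
Step 66: aaaaXa#aaa[q2]a (head 10)
Step 67: aaaaXa#aaaa[q2]□ (head 11)
Step 68: aaaaXa#aaa[q3]aa (head 10)
Step 69: aaaaXa#aa[q3]aaa (head 9)
Step 70: aaaaXa#a[q3]aaaa (head 8)
Step 71: aaaaXa#[q3]aaaaa (head 7)
Step 72: aaaaXa[q3]#aaaaa (head 6)
Step 73: aaaaX[q3]a#aaaaa (head 5)
Step 74: aaaa[q3]Xa#aaaaa (head 4)
Step 75: aaaaa[q0]a#aaaaa (head 5)
Step 76: aaaaaX[q1]#aaaaa (head 6)
Step 77: aaaaaX#[q2]aaaaa (head 7)
Step 78: aaaaaX#a[q2]aaaa (head 8)
Step 79: aaaaaX#aa[q2]aaa (head 9)
Step 80: aaaaaX#aaa[q2]aa (head 10)
Step 81: aaaaaX#aaaa[q2]a (head 11)
Step 82: aaaaaX#aaaaa[q2]□ (head 12)
Step 83: aaaaaX#aaaa[q3]aa (head 11)
Step 84: aaaaaX#aaa[q3]aaa (head 10)
Step 85: aaaaaX#aa[q3]aaaa (head 9)
Step 86: aaaaaX#a[q3]aaaaa (head 8)
Step 87: aaaaaX#[q3]aaaaaa (head 7)
Step 88: aaaaaX[q3]#aaaaaa (head 6)
Step 89: aaaaa[q3]X#aaaaaa (head 5)
Step 90: aaaaaa[q0]#aaaaaa (head 6)
Step 91: aaaaaa#[q3]aaaaaa (head 7)
Step 92: aaaaaa[q3]#aaaaaa (head 6)
Step 93: aaaaa[q3]a#aaaaaa (head 5)
Step 94: aaaa[q3]aa#aaaaaa (head 4)
Step 95: aaa[q3]aaa#aaaaaa (head 3)
Step 96: aa[q3]aaaa#aaaaaa (head 2)
Step 97: a[q3]aaaaa#aaaaaa (head 1)
Step 98: [q3]aaaaaa#aaaaaa (head 0)
Step 99: [q3]□aaaaaa#aaaaaa (head -1)
Step 100: □[qA]aaaaaa#aaaaaa (head 0)
The machine is in qA, so it halts and accepts.
It halts after 100 steps.

Final answer: Yes - halts after 100 steps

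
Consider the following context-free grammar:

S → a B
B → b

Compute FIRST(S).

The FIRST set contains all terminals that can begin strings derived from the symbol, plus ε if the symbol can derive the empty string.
S has the single production S → a B, whose right-hand side begins with the terminal a. So FIRST(S) = {a}.

Final answer: {a}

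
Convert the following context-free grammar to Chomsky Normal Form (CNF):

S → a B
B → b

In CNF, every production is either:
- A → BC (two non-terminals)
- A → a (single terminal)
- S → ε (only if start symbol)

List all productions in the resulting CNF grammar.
The grammar has no ε-productions or unit productions to eliminate.
S → a B has terminal a in a right-hand side of length ≥ 2: introduce T_a → a and use T_a in place of a.
B → b is already in CNF (single terminal) – keep it.
S → a B becomes S → T_a B.
Resulting CNF grammar (3 productions): T_a → a; B → b; S → T_a B

Final answer: T_a → a; B → b; S → T_a B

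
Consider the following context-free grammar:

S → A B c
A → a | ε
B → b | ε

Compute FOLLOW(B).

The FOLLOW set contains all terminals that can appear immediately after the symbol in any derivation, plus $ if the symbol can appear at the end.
B occurs in S → A B c, immediately followed by the terminal c. So FOLLOW(B) = {c}.

Final answer: {c}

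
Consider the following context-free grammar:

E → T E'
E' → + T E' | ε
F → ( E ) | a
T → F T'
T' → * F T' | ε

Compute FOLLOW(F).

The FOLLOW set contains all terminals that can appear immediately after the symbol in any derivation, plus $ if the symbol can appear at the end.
Useful FIRST sets: FIRST(E') = {+, ε}, FIRST(T') = {*, ε} (both E' and T' are nullable).
FOLLOW(E): E is the start symbol → $; E appears in F → ( E ) followed by ')' → FOLLOW(E) = {), $}.
FOLLOW(E'): E' appears at the right end of E → T E' and of E' → + T E', so FOLLOW(E') ⊇ FOLLOW(E) (the second occurrence adds nothing new). FOLLOW(E') = {), $}.
FOLLOW(T): in E → T E' and E' → + T E', T is followed by E': add FIRST(E') minus ε = {+}; since E' is nullable, also add FOLLOW(E) and FOLLOW(E') = {), $}. FOLLOW(T) = {+, ), $}.
FOLLOW(T'): T' appears at the right end of T → F T' and of T' → * F T', so FOLLOW(T') = FOLLOW(T) = {+, ), $}.
FOLLOW(F): in T → F T' and T' → * F T', F is followed by T': add FIRST(T') minus ε = {*}; since T' is nullable, also add FOLLOW(T) and FOLLOW(T') = {+, ), $}. FOLLOW(F) = {*, +, ), $}.

Final answer: {$, ), *, +}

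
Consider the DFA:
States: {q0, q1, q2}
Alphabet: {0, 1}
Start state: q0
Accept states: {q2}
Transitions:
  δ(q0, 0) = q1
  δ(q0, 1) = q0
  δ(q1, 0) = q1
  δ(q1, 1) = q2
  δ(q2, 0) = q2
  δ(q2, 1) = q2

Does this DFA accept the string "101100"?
Processing string "101100":
  q0 --1--> q0
  q0 --0--> q1
  q1 --1--> q2
  q2 --1--> q2
  q2 --0--> q2
  q2 --0--> q2
Final state: q2
Accept states: {q2}
q2 is an accept state, so the string is accepted.

Final answer: Yes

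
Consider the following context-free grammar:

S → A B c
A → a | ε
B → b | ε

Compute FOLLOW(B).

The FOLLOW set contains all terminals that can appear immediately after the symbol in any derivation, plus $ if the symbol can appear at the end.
B occurs in S → A B c, immediately followed by the terminal c. So FOLLOW(B) = {c}.

Final answer: {c}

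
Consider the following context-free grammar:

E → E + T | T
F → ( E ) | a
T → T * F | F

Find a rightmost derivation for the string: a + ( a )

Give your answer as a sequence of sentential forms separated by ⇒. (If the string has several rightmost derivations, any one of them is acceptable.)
Start with E.
Step 1: the rightmost non-terminal is E; apply E → E + T:  E + T
Step 2: the rightmost non-terminal is T; apply T → F:  E + F
Step 3: the rightmost non-terminal is F; apply F → ( E ):  E + ( E )
Step 4: the rightmost non-terminal is E; apply E → T:  E + ( T )
Step 5: the rightmost non-terminal is T; apply T → F:  E + ( F )
Step 6: the rightmost non-terminal is F; apply F → a:  E + ( a )
Step 7: the rightmost non-terminal is E; apply E → T:  T + ( a )
Step 8: the rightmost non-terminal is T; apply T → F:  F + ( a )
Step 9: the rightmost non-terminal is F; apply F → a:  a + ( a )

Final answer: E ⇒ E + T ⇒ E + F ⇒ E + ( E ) ⇒ E + ( T ) ⇒ E + ( F ) ⇒ E + ( a ) ⇒ T + ( a ) ⇒ F + ( a ) ⇒ a + ( a )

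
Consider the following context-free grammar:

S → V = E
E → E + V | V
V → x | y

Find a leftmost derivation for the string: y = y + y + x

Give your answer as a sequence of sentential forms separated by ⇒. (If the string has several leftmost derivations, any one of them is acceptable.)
Start with S.
Step 1: the leftmost non-terminal is S; apply S → V = E:  V = E
Step 2: the leftmost non-terminal is V; apply V → y:  y = E
Step 3: the leftmost non-terminal is E; apply E → E + V:  y = E + V
Step 4: the leftmost non-terminal is E; apply E → E + V:  y = E + V + V
Step 5: the leftmost non-terminal is E; apply E → V:  y = V + V + V
Step 6: the leftmost non-terminal is V; apply V → y:  y = y + V + V
Step 7: the leftmost non-terminal is V; apply V → y:  y = y + y + V
Step 8: the leftmost non-terminal is V; apply V → x:  y = y + y + x

Final answer: S ⇒ V = E ⇒ y = E ⇒ y = E + V ⇒ y = E + V + V ⇒ y = V + V + V ⇒ y = y + V + V ⇒ y = y + y + V ⇒ y = y + y + x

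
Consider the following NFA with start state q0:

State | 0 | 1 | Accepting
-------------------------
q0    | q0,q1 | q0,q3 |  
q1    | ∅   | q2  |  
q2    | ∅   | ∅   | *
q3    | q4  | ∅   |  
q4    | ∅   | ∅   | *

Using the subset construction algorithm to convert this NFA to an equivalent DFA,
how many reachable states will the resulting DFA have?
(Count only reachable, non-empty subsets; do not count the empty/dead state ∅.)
Start subset: {q0}
{q0}: on 0 → {q0, q1}, on 1 → {q0, q3}
{q0, q1}: on 0 → {q0, q1}, on 1 → {q0, q2, q3}
{q0, q3}: on 0 → {q0, q1, q4}, on 1 → {q0, q3}
{q0, q2, q3}: on 0 → {q0, q1, q4}, on 1 → {q0, q3}
{q0, q1, q4}: on 0 → {q0, q1}, on 1 → {q0, q2, q3}
Reachable non-empty subsets: {q0}, {q0, q1}, {q0, q3}, {q0, q2, q3}, {q0, q1, q4} — 5 in total.

Final answer: 5 states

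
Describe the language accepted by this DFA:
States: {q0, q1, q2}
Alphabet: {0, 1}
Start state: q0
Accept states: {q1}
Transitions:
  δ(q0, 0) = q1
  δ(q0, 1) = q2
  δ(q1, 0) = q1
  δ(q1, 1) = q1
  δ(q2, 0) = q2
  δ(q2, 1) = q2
Analyzing the DFA structure:
Start state: q0
Accept states: {q1}
Interpreting what each state remembers (checking against the transitions):
  q0: nothing has been read yet
  q1: the first symbol was 0
  q2: the first symbol was 1 (trap state)
  δ(q0, 0): in q0 (nothing has been read yet), after reading 0 we have: the first symbol was 0 → q1
  δ(q0, 1): in q0 (nothing has been read yet), after reading 1 we have: the first symbol was 1 (trap state) → q2
  δ(q1, 0): in q1 (the first symbol was 0), after reading 0 we have: the first symbol was 0 → q1
  δ(q1, 1): in q1 (the first symbol was 0), after reading 1 we have: the first symbol was 0 → q1
  δ(q2, 0): in q2 (the first symbol was 1 (trap state)), after reading 0 we have: the first symbol was 1 (trap state) → q2
  δ(q2, 1): in q2 (the first symbol was 1 (trap state)), after reading 1 we have: the first symbol was 1 (trap state) → q2
A string is accepted iff it ends in {q1}, i.e. the first symbol was 0.
Language: All binary strings starting with 0

Final answer: All binary strings starting with 0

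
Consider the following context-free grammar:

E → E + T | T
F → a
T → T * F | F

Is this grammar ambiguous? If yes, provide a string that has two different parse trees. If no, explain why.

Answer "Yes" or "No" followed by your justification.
This is the standard stratified expression grammar: '+' is introduced only by the left-recursive rule E → E + T and '*' only by the left-recursive rule T → T * F, with F → a. For any string, the last '+' must be the one produced at the root E (everything after it is a T containing no '+'), and likewise within each T the last '*' is produced at its root. This fixes the parse tree uniquely (left-associative, '*' binding tighter than '+'), so every string has exactly one parse tree.

Final answer: No - the grammar is unambiguous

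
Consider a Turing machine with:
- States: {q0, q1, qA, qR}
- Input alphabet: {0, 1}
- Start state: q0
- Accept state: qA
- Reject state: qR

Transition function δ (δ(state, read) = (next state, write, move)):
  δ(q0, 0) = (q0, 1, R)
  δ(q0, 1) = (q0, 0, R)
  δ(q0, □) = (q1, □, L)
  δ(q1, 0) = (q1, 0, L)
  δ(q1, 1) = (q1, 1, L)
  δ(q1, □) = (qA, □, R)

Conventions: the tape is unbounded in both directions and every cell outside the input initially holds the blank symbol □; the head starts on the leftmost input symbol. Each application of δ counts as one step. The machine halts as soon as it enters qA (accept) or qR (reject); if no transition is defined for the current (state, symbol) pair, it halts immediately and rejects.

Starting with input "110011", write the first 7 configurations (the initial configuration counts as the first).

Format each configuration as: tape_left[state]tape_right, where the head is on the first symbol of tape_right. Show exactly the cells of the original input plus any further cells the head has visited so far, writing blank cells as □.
Step 0: [q0]110011 (head at position 0)
Step 1: δ(q0, 1) = (q0, 0, R)  ⊢  0[q0]10011 (head at position 1)
Step 2: δ(q0, 1) = (q0, 0, R)  ⊢  00[q0]0011 (head at position 2)
Step 3: δ(q0, 0) = (q0, 1, R)  ⊢  001[q0]011 (head at position 3)
Step 4: δ(q0, 0) = (q0, 1, R)  ⊢  0011[q0]11 (head at position 4)
Step 5: δ(q0, 1) = (q0, 0, R)  ⊢  00110[q0]1 (head at position 5)
Step 6: δ(q0, 1) = (q0, 0, R)  ⊢  001100[q0]□ (head at position 6)

Final answer: [q0]110011 ⊢ 0[q0]10011 ⊢ 00[q0]0011 ⊢ 001[q0]011 ⊢ 0011[q0]11 ⊢ 00110[q0]1 ⊢ 001100[q0]□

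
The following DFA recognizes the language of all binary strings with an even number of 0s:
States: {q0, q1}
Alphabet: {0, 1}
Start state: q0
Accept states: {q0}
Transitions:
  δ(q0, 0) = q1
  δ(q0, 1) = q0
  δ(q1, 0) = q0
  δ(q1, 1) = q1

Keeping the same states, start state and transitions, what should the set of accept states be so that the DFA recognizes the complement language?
The DFA is complete (every state has a transition on every symbol), so the complement
is recognized by the same DFA with accepting and non-accepting states swapped.
Original accept states: {q0}
Complement accept states = All states - Original accept states
= {q0, q1} - {q0}
= {q1}
Complement language: strings with an ODD number of 0s

Final answer: {q1}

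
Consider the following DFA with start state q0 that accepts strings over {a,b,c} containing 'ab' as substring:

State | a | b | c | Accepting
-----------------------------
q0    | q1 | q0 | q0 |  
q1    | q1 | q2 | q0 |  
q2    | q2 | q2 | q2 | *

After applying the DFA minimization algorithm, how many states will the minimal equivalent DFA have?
All 3 states are reachable from q0, so none can be removed as unreachable.
Table-filling: first mark every (accepting, non-accepting) pair as distinguishable (accepting: {q2}; non-accepting: {q0, q1}).
Round 1: (q0, q1) on 'b' go to q0 and q2, already distinguishable → mark.
Every pair of states is distinguishable, so the DFA is already minimal.
Equivalence classes: {q0}, {q1}, {q2} → 3 states.

Final answer: 3 states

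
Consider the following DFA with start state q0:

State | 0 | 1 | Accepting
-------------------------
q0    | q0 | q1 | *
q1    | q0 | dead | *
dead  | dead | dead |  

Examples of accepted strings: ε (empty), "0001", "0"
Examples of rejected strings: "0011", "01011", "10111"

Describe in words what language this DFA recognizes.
binary strings with no two consecutive 1s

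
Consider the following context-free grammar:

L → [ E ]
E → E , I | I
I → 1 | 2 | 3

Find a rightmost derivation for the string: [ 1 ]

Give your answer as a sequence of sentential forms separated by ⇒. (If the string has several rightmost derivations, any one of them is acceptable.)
Start with L.
Step 1: the rightmost non-terminal is L; apply L → [ E ]:  [ E ]
Step 2: the rightmost non-terminal is E; apply E → I:  [ I ]
Step 3: the rightmost non-terminal is I; apply I → 1:  [ 1 ]

Final answer: L ⇒ [ E ] ⇒ [ I ] ⇒ [ 1 ]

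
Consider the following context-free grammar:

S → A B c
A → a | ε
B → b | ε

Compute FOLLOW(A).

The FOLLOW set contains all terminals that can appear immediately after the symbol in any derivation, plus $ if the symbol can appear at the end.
A occurs in S → A B c followed by B c. Add FIRST(B) minus ε = {b}; B is nullable (B → ε), so what follows B can also follow A: the terminal c. FOLLOW(A) = {b, c}.

Final answer: {b, c}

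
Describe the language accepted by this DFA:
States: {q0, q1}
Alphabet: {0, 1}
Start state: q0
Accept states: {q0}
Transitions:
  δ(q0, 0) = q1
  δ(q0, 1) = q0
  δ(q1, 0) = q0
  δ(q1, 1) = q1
Analyzing the DFA structure:
Start state: q0
Accept states: {q0}
Interpreting what each state remembers (checking against the transitions):
  q0: an even number of 0s has been read so far
  q1: an odd number of 0s has been read so far
  δ(q0, 0): in q0 (an even number of 0s has been read so far), after reading 0 we have: an odd number of 0s has been read so far → q1
  δ(q0, 1): in q0 (an even number of 0s has been read so far), after reading 1 we have: an even number of 0s has been read so far → q0
  δ(q1, 0): in q1 (an odd number of 0s has been read so far), after reading 0 we have: an even number of 0s has been read so far → q0
  δ(q1, 1): in q1 (an odd number of 0s has been read so far), after reading 1 we have: an odd number of 0s has been read so far → q1
A string is accepted iff it ends in {q0}, i.e. an even number of 0s has been read so far.
Language: All binary strings with an even number of 0s

Final answer: All binary strings with an even number of 0s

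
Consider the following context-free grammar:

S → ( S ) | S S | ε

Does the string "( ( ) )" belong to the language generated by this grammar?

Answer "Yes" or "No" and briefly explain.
A derivation exists: S ⇒ ( S ) ⇒ ( ( S ) ) ⇒ ( ( ) ) (using S → ( S ) twice, then S → ε).

Final answer: Yes - a valid derivation exists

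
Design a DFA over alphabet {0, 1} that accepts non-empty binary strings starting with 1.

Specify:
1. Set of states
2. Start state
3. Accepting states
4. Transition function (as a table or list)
One valid DFA (any DFA recognizing the same language is acceptable):
States: {q0, q1, q2}
Start: q0
Accepting: {q1}
Transitions (accepting states marked with *):
State | 0 | 1 | Accepting
-------------------------
q0    | q2 | q1 |  
q1    | q1 | q1 | *
q2    | q2 | q2 |  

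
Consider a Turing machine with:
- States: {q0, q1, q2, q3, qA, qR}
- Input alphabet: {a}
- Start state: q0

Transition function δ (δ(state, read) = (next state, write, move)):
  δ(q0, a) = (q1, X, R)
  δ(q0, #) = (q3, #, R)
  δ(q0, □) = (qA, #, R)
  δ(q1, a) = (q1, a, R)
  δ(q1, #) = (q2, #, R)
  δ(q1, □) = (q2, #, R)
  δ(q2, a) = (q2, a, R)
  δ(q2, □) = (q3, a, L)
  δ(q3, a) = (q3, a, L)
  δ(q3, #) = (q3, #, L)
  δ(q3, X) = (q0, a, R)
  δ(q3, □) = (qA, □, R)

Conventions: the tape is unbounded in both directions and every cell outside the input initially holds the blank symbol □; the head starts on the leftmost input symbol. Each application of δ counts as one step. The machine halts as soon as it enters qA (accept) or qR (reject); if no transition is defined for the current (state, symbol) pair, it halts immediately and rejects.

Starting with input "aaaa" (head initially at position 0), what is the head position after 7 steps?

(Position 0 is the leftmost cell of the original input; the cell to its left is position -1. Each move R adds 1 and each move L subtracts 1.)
Step 0: [q0]aaaa (head at position 0)
Step 1: δ(q0, a) = (q1, X, R)  ⊢  X[q1]aaa (head at position 1)
Step 2: δ(q1, a) = (q1, a, R)  ⊢  Xa[q1]aa (head at position 2)
Step 3: δ(q1, a) = (q1, a, R)  ⊢  Xaa[q1]a (head at position 3)
Step 4: δ(q1, a) = (q1, a, R)  ⊢  Xaaa[q1]□ (head at position 4)
Step 5: δ(q1, □) = (q2, #, R)  ⊢  Xaaa#[q2]□ (head at position 5)
Step 6: δ(q2, □) = (q3, a, L)  ⊢  Xaaa[q3]#a (head at position 4)
Step 7: δ(q3, #) = (q3, #, L)  ⊢  Xaa[q3]a#a (head at position 3)
Head position after 7 steps: 3

Final answer: Position 3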